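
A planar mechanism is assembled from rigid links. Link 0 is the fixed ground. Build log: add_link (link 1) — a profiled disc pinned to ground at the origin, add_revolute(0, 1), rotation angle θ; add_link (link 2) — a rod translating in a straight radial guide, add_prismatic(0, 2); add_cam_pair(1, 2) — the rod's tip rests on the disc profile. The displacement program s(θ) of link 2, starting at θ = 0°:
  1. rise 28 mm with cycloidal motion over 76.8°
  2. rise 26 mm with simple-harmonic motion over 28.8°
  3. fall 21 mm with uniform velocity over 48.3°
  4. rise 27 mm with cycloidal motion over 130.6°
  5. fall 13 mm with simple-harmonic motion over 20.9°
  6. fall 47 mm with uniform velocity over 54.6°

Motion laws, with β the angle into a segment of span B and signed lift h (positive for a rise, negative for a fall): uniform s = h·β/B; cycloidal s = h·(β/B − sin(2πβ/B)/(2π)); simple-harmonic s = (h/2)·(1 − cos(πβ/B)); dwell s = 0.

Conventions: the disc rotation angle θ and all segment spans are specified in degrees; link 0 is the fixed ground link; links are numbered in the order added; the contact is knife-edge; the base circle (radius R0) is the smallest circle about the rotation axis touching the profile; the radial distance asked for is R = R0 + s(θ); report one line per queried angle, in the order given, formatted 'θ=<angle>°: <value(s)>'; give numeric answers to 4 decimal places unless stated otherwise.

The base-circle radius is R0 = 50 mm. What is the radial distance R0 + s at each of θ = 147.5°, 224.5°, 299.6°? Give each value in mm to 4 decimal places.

seg 1 [0°–76.8°] cycloidal, h=28: full span → s += 28 → s = 28.0000
seg 2 [76.8°–105.6°] simple-harmonic, h=26: full span → s += 26 → s = 54.0000
seg 3 [105.6°–153.9°] uniform, h=-21: θ=147.5° here. β=41.9, B=48.3. -21·41.9/48.3 = -18.2174 → s = 35.7826
seg 3 [105.6°–153.9°] uniform, h=-21: full span → s += -21 → s = 33.0000
seg 4 [153.9°–284.5°] cycloidal, h=27: θ=224.5° here. β=70.6, B=130.6. 27·(0.5406 − sin(2π·0.5406)/(2π)) = 15.6796 → s = 48.6796
seg 4 [153.9°–284.5°] cycloidal, h=27: full span → s += 27 → s = 60.0000
seg 5 [284.5°–305.4°] simple-harmonic, h=-13: θ=299.6° here. β=15.1, B=20.9. -13/2·(1 − cos(π·0.7225)) = -10.6823 → s = 49.3177
θ=147.5°: R = R0 + s = 50 + 35.7826 = 85.7826
θ=224.5°: R = R0 + s = 50 + 48.6796 = 98.6796
θ=299.6°: R = R0 + s = 50 + 49.3177 = 99.3177

θ=147.5°: 85.7826
θ=224.5°: 98.6796
θ=299.6°: 99.3177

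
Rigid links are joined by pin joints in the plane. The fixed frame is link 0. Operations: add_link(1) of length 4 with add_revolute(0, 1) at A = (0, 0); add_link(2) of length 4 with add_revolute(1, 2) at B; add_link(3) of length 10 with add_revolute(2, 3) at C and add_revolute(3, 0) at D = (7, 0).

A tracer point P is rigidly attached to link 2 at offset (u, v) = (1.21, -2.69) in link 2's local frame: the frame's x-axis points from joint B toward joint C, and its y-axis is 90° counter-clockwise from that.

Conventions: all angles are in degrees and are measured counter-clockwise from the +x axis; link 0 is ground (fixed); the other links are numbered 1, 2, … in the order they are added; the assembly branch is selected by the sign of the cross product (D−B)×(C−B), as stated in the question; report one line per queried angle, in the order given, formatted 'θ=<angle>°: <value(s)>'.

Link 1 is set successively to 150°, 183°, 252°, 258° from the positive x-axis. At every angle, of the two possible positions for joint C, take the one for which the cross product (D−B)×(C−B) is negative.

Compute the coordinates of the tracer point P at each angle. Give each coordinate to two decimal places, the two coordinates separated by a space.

A=(0,0), D=(7.00,0)
θ=150°: B = A + 4.00·(cos150°, sin150°) = (-3.4641, 2.0000)
θ=150°: |BD| = 10.6535
θ=150°: circle(B,4.00) ∩ circle(D,10.00): a=1.3844, h=3.7528
θ=150°:   candidates: C₊=(-1.3998,5.4262) cross=39.980; C₋=(-2.8088,-1.9460) cross=-39.980
θ=150°:   branch - wants cross < 0 → take C=(-2.8088,-1.9460) (cross=-39.980)
θ=150°: ex = (C−B)/|BC| = (0.1638,-0.9865); ey = (0.9865,0.1638)
θ=150°: P = B + 1.21·ex + -2.69·ey = (-5.9195,0.3657)
θ=183°: B = A + 4.00·(cos183°, sin183°) = (-3.9945, -0.2093)
θ=183°: |BD| = 10.9965
θ=183°: circle(B,4.00) ∩ circle(D,10.00): a=1.6789, h=3.6306
θ=183°:   candidates: C₊=(-2.3851,3.4526) cross=39.924; C₋=(-2.2468,-3.8073) cross=-39.924
θ=183°:   branch - wants cross < 0 → take C=(-2.2468,-3.8073) (cross=-39.924)
θ=183°: ex = (C−B)/|BC| = (0.4369,-0.8995); ey = (0.8995,0.4369)
θ=183°: P = B + 1.21·ex + -2.69·ey = (-5.8855,-2.4731)
θ=252°: B = A + 4.00·(cos252°, sin252°) = (-1.2361, -3.8042)
θ=252°: |BD| = 9.0722
θ=252°: circle(B,4.00) ∩ circle(D,10.00): a=-0.0934, h=3.9989
θ=252°:   candidates: C₊=(-2.9977,-0.2130) cross=36.279; C₋=(0.3560,-7.4737) cross=-36.279
θ=252°:   branch - wants cross < 0 → take C=(0.3560,-7.4737) (cross=-36.279)
θ=252°: ex = (C−B)/|BC| = (0.3980,-0.9174); ey = (0.9174,0.3980)
θ=252°: P = B + 1.21·ex + -2.69·ey = (-3.2222,-5.9849)
θ=258°: B = A + 4.00·(cos258°, sin258°) = (-0.8316, -3.9126)
θ=258°: |BD| = 8.7546
θ=258°: circle(B,4.00) ∩ circle(D,10.00): a=-0.4202, h=3.9779
θ=258°:   candidates: C₊=(-2.9853,-0.5419) cross=34.825; C₋=(0.5703,-7.6589) cross=-34.825
θ=258°:   branch - wants cross < 0 → take C=(0.5703,-7.6589) (cross=-34.825)
θ=258°: ex = (C−B)/|BC| = (0.3505,-0.9366); ey = (0.9366,0.3505)
θ=258°: P = B + 1.21·ex + -2.69·ey = (-2.9269,-5.9886)

θ=150°: -5.92 0.37
θ=183°: -5.89 -2.47
θ=252°: -3.22 -5.98
θ=258°: -2.93 -5.99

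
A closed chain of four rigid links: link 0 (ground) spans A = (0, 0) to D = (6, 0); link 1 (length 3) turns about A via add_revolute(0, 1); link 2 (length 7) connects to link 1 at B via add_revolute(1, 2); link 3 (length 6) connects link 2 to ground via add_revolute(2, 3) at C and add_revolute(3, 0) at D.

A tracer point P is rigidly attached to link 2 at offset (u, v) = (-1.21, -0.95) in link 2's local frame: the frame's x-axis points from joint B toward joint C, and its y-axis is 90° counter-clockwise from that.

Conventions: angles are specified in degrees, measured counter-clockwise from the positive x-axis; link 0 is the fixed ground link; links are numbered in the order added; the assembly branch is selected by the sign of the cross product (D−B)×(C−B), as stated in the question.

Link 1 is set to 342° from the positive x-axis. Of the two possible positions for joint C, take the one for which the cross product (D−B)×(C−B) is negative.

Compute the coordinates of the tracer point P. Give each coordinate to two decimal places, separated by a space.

A=(0,0), D=(6.00,0)
B = A + 3.00·(cos342°, sin342°) = (2.8532, -0.9271)
|BD| = 3.2805
circle(B,7.00) ∩ circle(D,6.00): a=3.6217, h=5.9903
  candidates: C₊=(4.6344,5.8425) cross=19.651; C₋=(8.0200,-5.6497) cross=-19.651
  branch - wants cross < 0 → take C=(8.0200,-5.6497) (cross=-19.651)
ex = (C−B)/|BC| = (0.7381,-0.6747); ey = (0.6747,0.7381)
P = B + -1.21·ex + -0.95·ey = (1.3191,-0.8119)

1.32 -0.81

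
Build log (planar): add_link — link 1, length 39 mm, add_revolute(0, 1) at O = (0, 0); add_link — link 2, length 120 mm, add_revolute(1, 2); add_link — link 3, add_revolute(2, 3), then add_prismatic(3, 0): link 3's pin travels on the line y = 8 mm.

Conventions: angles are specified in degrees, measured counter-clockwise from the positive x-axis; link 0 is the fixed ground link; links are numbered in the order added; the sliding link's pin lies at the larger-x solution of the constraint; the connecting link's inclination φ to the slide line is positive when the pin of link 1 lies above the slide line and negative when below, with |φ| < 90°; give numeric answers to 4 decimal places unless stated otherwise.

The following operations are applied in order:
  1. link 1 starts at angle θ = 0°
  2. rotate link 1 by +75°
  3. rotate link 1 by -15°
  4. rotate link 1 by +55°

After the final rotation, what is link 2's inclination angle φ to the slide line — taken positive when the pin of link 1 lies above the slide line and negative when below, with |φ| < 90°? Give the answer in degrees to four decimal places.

geometry: r = 39 mm, L = 120 mm, e = 8 mm; θ starts at 0°
rotate link 1 by +75°: θ ← 0° +75° = 75°
rotate link 1 by -15°: θ ← 75° -15° = 60°
rotate link 1 by +55°: θ ← 60° +55° = 115°
h = r sin θ − e = 35.346004 − 8 = 27.346004
sin φ = h / L = 27.346004 / 120 = 0.22788336
φ = arcsin(0.22788336) = 13.172489°

13.1725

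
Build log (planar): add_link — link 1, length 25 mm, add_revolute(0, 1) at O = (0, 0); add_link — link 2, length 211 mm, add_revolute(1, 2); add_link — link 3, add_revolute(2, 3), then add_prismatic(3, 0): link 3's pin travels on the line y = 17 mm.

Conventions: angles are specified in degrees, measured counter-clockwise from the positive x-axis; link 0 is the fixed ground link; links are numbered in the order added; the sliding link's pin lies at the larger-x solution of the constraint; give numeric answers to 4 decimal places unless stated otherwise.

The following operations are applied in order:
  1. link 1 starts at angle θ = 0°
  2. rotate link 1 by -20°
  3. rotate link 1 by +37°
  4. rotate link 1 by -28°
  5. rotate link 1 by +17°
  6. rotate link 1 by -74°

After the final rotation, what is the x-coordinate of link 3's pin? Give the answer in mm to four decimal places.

geometry: r = 25 mm, L = 211 mm, e = 17 mm; θ starts at 0°
rotate link 1 by -20°: θ ← 0° -20° = -20°
rotate link 1 by +37°: θ ← -20° +37° = 17°
rotate link 1 by -28°: θ ← 17° -28° = -11°
rotate link 1 by +17°: θ ← -11° +17° = 6°
rotate link 1 by -74°: θ ← 6° -74° = -68°
crank pin P = (r cos θ, r sin θ) = (9.365165, -23.179596)
h = r sin θ − e = -23.179596 − 17 = -40.179596
x = r cos θ + √(L² − h²) = 9.365165 + 207.139084 = 216.504249

216.5042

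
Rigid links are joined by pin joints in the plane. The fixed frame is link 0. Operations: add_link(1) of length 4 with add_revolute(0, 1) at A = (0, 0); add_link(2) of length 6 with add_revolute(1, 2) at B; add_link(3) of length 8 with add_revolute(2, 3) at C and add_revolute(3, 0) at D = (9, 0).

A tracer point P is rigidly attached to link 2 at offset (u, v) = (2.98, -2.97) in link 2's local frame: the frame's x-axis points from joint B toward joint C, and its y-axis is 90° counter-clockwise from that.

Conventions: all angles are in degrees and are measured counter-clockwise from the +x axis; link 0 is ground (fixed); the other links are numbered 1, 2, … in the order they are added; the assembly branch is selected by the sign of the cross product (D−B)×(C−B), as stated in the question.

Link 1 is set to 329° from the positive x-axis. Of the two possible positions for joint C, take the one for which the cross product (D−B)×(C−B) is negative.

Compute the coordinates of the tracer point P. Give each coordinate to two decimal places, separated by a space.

A=(0,0), D=(9.00,0)
B = A + 4.00·(cos329°, sin329°) = (3.4287, -2.0602)
|BD| = 5.9400
circle(B,6.00) ∩ circle(D,8.00): a=0.6131, h=5.9686
  candidates: C₊=(1.9337,3.7506) cross=35.454; C₋=(6.0738,-7.4456) cross=-35.454
  branch - wants cross < 0 → take C=(6.0738,-7.4456) (cross=-35.454)
ex = (C−B)/|BC| = (0.4409,-0.8976); ey = (0.8976,0.4409)
P = B + 2.98·ex + -2.97·ey = (2.0766,-6.0443)

2.08 -6.04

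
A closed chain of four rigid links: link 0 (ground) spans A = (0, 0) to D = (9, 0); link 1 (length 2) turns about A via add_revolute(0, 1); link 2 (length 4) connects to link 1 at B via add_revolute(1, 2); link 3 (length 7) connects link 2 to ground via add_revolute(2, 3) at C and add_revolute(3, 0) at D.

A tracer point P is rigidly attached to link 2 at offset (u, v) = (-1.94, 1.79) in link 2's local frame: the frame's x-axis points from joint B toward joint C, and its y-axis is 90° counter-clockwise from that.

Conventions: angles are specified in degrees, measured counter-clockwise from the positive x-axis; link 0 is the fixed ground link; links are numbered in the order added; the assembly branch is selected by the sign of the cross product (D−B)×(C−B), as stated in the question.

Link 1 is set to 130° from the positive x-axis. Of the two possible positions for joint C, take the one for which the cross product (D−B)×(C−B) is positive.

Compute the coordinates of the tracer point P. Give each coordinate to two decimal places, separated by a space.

A=(0,0), D=(9.00,0)
B = A + 2.00·(cos130°, sin130°) = (-1.2856, 1.5321)
|BD| = 10.3991
circle(B,4.00) ∩ circle(D,7.00): a=3.6128, h=1.7168
  candidates: C₊=(2.5408,2.6979) cross=17.853; C₋=(2.0349,-0.6982) cross=-17.853
  branch + wants cross > 0 → take C=(2.5408,2.6979) (cross=17.853)
ex = (C−B)/|BC| = (0.9566,0.2914); ey = (-0.2914,0.9566)
P = B + -1.94·ex + 1.79·ey = (-3.6630,2.6790)

-3.66 2.68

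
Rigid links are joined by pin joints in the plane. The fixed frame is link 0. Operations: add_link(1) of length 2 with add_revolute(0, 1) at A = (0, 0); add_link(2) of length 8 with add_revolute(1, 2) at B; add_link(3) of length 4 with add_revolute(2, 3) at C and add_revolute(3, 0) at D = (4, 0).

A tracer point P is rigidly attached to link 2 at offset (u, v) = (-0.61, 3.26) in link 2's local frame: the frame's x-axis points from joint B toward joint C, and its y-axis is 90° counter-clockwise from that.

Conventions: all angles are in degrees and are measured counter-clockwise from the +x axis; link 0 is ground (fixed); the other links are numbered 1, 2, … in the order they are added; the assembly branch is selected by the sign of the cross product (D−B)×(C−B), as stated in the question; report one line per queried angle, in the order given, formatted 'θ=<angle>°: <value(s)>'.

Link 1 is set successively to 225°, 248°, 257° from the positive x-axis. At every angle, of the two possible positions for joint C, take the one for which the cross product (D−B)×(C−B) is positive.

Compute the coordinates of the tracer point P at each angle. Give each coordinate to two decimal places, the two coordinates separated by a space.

A=(0,0), D=(4.00,0)
θ=225°: B = A + 2.00·(cos225°, sin225°) = (-1.4142, -1.4142)
θ=225°: |BD| = 5.5959
θ=225°: circle(B,8.00) ∩ circle(D,4.00): a=7.0868, h=3.7117
θ=225°:   candidates: C₊=(4.5045,3.9681) cross=20.770; C₋=(6.3806,-3.2145) cross=-20.770
θ=225°:   branch + wants cross > 0 → take C=(4.5045,3.9681) (cross=20.770)
θ=225°: ex = (C−B)/|BC| = (0.7398,0.6728); ey = (-0.6728,0.7398)
θ=225°: P = B + -0.61·ex + 3.26·ey = (-4.0588,0.5873)
θ=248°: B = A + 2.00·(cos248°, sin248°) = (-0.7492, -1.8544)
θ=248°: |BD| = 5.0984
θ=248°: circle(B,8.00) ∩ circle(D,4.00): a=7.2566, h=3.3678
θ=248°:   candidates: C₊=(4.7854,3.9221) cross=17.171; C₋=(7.2353,-2.3522) cross=-17.171
θ=248°:   branch + wants cross > 0 → take C=(4.7854,3.9221) (cross=17.171)
θ=248°: ex = (C−B)/|BC| = (0.6918,0.7221); ey = (-0.7221,0.6918)
θ=248°: P = B + -0.61·ex + 3.26·ey = (-3.5252,-0.0395)
θ=257°: B = A + 2.00·(cos257°, sin257°) = (-0.4499, -1.9487)
θ=257°: |BD| = 4.8579
θ=257°: circle(B,8.00) ∩ circle(D,4.00): a=7.3694, h=3.1133
θ=257°:   candidates: C₊=(5.0516,3.8593) cross=15.124; C₋=(7.5494,-1.8444) cross=-15.124
θ=257°:   branch + wants cross > 0 → take C=(5.0516,3.8593) (cross=15.124)
θ=257°: ex = (C−B)/|BC| = (0.6877,0.7260); ey = (-0.7260,0.6877)
θ=257°: P = B + -0.61·ex + 3.26·ey = (-3.2362,-0.1497)

θ=225°: -4.06 0.59
θ=248°: -3.53 -0.04
θ=257°: -3.24 -0.15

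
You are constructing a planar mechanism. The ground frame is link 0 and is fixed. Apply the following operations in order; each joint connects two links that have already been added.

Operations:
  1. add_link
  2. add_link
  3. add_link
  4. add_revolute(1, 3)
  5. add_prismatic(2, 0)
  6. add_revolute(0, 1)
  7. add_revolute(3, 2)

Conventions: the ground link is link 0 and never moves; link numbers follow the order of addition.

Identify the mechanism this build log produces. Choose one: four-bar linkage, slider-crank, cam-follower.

links: 4 (incl. ground); joints: 3 revolute, 1 prismatic, 0 higher (cam) pair, forming one closed loop
4 links, 3 revolutes + 1 prismatic in one loop → slider-crank

slider-crank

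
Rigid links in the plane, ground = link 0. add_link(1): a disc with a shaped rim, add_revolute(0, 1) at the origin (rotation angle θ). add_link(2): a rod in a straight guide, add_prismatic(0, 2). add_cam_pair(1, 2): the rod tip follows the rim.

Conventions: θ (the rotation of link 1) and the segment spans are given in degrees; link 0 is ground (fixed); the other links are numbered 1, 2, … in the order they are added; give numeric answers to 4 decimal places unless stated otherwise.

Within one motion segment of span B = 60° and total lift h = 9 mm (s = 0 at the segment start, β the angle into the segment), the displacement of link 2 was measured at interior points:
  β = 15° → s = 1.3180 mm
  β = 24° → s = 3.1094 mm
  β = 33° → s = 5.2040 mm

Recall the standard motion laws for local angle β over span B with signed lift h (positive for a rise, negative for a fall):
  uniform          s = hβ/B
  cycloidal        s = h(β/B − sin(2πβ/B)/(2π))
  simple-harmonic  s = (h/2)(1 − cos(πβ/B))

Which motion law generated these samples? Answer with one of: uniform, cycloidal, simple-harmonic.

candidates at β/B = r: uniform s = h·r (linear in β); cycloidal s = h·(r − sin(2πr)/(2π)); simple-harmonic s = (h/2)(1 − cos(πr))
β=15°: printed 1.3180 | uniform 2.2500, cycloidal 0.8176, simple-harmonic 1.3180
β=24°: printed 3.1094 | uniform 3.6000, cycloidal 2.7581, simple-harmonic 3.1094
β=33°: printed 5.2040 | uniform 4.9500, cycloidal 5.3926, simple-harmonic 5.2040
only one law matches every sample → simple-harmonic

simple-harmonic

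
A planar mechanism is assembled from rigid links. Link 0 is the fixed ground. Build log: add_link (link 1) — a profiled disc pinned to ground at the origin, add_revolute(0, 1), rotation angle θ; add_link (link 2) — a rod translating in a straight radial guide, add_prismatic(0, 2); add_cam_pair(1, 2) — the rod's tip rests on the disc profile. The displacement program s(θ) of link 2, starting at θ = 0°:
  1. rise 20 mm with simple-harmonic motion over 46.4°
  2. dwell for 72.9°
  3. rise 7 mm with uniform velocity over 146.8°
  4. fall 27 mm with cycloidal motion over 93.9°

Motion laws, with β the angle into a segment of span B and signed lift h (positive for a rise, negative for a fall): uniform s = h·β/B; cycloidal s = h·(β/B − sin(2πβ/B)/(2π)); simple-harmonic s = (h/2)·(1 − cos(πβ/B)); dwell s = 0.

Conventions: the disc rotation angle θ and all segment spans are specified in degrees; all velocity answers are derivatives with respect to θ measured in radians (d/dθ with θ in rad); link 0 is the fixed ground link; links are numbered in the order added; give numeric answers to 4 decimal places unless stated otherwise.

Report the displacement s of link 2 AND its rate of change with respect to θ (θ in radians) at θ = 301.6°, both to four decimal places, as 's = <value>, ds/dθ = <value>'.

seg 1 [0°–46.4°] simple-harmonic, h=20: full span → s += 20 → s = 20.0000
seg 2 [46.4°–119.3°] dwell: s stays 20.0000
seg 3 [119.3°–266.1°] uniform, h=7: full span → s += 7 → s = 27.0000
seg 4 [266.1°–360°] cycloidal, h=-27: θ=301.6° here. β=35.5, B=93.9. -27·(0.3781 − sin(2π·0.3781)/(2π)) = -7.2281 → s = 19.7719
velocity in seg [266.1°–360°] (cycloidal), θ in radians: β = 35.5° = 0.6196 rad, B = 93.9° = 1.6389 rad; ds/dθ = (h/B)(1 − cos(2πβ/B)) = ((-27)/1.6389)(1 − cos(2π·0.3781)) = -28.346224 mm/rad

s = 19.7719, ds/dθ = -28.3462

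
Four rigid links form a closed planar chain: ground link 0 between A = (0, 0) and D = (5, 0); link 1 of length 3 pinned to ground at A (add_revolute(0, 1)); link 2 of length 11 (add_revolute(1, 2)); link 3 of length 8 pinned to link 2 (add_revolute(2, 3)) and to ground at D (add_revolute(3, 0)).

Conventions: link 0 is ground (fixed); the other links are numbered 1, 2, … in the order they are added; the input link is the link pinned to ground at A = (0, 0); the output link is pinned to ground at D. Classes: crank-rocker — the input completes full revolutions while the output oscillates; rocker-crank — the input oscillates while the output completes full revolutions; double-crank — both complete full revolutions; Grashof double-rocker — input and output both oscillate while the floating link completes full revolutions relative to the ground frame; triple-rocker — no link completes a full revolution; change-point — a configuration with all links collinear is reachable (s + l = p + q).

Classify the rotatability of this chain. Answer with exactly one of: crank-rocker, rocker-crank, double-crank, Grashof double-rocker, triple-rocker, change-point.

lengths: ground=5, input=3, coupler=11, output=8
sorted: s=3 (shortest), l=11 (longest), p+q=13
s + l = 14 vs p + q = 13
s + l > p + q → non-Grashof → no link fully rotates → triple-rocker

triple-rocker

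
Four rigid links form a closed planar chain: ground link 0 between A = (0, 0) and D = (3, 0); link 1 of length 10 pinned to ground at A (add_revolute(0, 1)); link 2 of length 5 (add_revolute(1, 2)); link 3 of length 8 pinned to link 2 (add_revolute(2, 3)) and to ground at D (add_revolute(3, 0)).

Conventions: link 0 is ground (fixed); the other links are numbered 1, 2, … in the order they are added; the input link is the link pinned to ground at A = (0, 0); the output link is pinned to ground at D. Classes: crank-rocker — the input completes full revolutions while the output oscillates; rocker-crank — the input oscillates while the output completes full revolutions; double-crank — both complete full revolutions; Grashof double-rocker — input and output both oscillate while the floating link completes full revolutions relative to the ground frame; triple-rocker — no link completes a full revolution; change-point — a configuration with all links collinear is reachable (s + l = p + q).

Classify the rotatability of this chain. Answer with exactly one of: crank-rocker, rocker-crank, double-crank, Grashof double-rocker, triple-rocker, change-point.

lengths: ground=3, input=10, coupler=5, output=8
sorted: s=3 (shortest), l=10 (longest), p+q=13
s + l = 13 vs p + q = 13
s + l = p + q → change-point (collinear configuration reachable)

change-point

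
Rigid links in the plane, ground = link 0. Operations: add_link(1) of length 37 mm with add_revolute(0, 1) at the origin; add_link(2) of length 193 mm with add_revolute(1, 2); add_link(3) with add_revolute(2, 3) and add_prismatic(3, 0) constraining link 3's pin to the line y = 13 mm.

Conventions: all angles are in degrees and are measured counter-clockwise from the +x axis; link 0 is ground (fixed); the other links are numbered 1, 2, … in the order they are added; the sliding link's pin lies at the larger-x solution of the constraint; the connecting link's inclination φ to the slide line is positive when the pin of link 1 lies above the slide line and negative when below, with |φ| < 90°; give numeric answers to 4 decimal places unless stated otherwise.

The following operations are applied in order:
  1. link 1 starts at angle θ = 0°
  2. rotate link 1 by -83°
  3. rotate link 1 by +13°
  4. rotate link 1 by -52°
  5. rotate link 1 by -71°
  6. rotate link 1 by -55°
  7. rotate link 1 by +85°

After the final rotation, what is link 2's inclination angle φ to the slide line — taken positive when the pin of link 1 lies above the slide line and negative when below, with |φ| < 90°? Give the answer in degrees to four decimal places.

geometry: r = 37 mm, L = 193 mm, e = 13 mm; θ starts at 0°
rotate link 1 by -83°: θ ← 0° -83° = -83°
rotate link 1 by +13°: θ ← -83° +13° = -70°
rotate link 1 by -52°: θ ← -70° -52° = -122°
rotate link 1 by -71°: θ ← -122° -71° = -193°
rotate link 1 by -55°: θ ← -193° -55° = -248°
rotate link 1 by +85°: θ ← -248° +85° = -163°
h = r sin θ − e = -10.817753 − 13 = -23.817753
sin φ = h / L = -23.817753 / 193 = -0.12340805
φ = arcsin(-0.12340805) = -7.088832°

-7.0888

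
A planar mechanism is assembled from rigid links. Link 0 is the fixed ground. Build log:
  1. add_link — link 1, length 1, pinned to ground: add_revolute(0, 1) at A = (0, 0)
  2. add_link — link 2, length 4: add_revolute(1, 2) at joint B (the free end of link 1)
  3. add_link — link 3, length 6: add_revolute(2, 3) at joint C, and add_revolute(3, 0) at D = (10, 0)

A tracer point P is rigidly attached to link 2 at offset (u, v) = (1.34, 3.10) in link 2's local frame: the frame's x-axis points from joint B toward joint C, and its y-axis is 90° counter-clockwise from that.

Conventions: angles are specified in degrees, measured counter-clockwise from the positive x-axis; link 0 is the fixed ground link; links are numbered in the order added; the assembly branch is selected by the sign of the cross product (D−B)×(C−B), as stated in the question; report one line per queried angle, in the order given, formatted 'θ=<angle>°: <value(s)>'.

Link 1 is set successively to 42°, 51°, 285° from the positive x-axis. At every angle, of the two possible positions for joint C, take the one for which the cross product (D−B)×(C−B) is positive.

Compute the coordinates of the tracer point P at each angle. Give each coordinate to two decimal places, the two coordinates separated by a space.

A=(0,0), D=(10.00,0)
θ=42°: B = A + 1.00·(cos42°, sin42°) = (0.7431, 0.6691)
θ=42°: |BD| = 9.2810
θ=42°: circle(B,4.00) ∩ circle(D,6.00): a=3.5630, h=1.8179
θ=42°:   candidates: C₊=(4.4280,2.2254) cross=16.872; C₋=(4.1658,-1.4009) cross=-16.872
θ=42°:   branch + wants cross > 0 → take C=(4.4280,2.2254) (cross=16.872)
θ=42°: ex = (C−B)/|BC| = (0.9212,0.3891); ey = (-0.3891,0.9212)
θ=42°: P = B + 1.34·ex + 3.10·ey = (0.7714,4.0462)
θ=51°: B = A + 1.00·(cos51°, sin51°) = (0.6293, 0.7771)
θ=51°: |BD| = 9.4029
θ=51°: circle(B,4.00) ∩ circle(D,6.00): a=3.6379, h=1.6630
θ=51°:   candidates: C₊=(4.3922,2.1338) cross=15.637; C₋=(4.1173,-1.1808) cross=-15.637
θ=51°:   branch + wants cross > 0 → take C=(4.3922,2.1338) (cross=15.637)
θ=51°: ex = (C−B)/|BC| = (0.9407,0.3392); ey = (-0.3392,0.9407)
θ=51°: P = B + 1.34·ex + 3.10·ey = (0.8385,4.1479)
θ=285°: B = A + 1.00·(cos285°, sin285°) = (0.2588, -0.9659)
θ=285°: |BD| = 9.7890
θ=285°: circle(B,4.00) ∩ circle(D,6.00): a=3.8729, h=1.0003
θ=285°:   candidates: C₊=(4.0141,0.4116) cross=9.791; C₋=(4.2115,-1.5791) cross=-9.791
θ=285°:   branch + wants cross > 0 → take C=(4.0141,0.4116) (cross=9.791)
θ=285°: ex = (C−B)/|BC| = (0.9388,0.3444); ey = (-0.3444,0.9388)
θ=285°: P = B + 1.34·ex + 3.10·ey = (0.4493,2.4059)

θ=42°: 0.77 4.05
θ=51°: 0.84 4.15
θ=285°: 0.45 2.41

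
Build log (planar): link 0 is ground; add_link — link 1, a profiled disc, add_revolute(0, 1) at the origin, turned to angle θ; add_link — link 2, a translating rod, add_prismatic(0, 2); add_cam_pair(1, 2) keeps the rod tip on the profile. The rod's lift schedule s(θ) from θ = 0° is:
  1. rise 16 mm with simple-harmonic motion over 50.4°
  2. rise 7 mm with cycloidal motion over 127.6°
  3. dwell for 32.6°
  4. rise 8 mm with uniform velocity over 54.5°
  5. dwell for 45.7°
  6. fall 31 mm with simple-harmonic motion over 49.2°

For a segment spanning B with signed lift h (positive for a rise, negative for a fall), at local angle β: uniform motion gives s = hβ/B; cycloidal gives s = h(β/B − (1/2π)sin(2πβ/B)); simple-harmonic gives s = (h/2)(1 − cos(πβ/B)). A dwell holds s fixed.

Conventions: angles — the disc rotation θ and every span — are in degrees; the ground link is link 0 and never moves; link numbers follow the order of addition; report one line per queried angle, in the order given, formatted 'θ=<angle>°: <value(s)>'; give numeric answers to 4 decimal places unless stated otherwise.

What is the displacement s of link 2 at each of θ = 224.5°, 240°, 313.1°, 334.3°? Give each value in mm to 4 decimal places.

seg 1 [0°–50.4°] simple-harmonic, h=16: full span → s += 16 → s = 16.0000
seg 2 [50.4°–178°] cycloidal, h=7: full span → s += 7 → s = 23.0000
seg 3 [178°–210.6°] dwell: s stays 23.0000
seg 4 [210.6°–265.1°] uniform, h=8: θ=224.5° here. β=13.9, B=54.5. 8·13.9/54.5 = 2.0404 → s = 25.0404
seg 4 [210.6°–265.1°] uniform, h=8: θ=240° here. β=29.4, B=54.5. 8·29.4/54.5 = 4.3156 → s = 27.3156
seg 4 [210.6°–265.1°] uniform, h=8: full span → s += 8 → s = 31.0000
seg 5 [265.1°–310.8°] dwell: s stays 31.0000
seg 6 [310.8°–360°] simple-harmonic, h=-31: θ=313.1° here. β=2.3, B=49.2. -31/2·(1 − cos(π·0.0467)) = -0.1669 → s = 30.8331
seg 6 [310.8°–360°] simple-harmonic, h=-31: θ=334.3° here. β=23.5, B=49.2. -31/2·(1 − cos(π·0.4776)) = -14.4122 → s = 16.5878

θ=224.5°: 25.0404
θ=240°: 27.3156
θ=313.1°: 30.8331
θ=334.3°: 16.5878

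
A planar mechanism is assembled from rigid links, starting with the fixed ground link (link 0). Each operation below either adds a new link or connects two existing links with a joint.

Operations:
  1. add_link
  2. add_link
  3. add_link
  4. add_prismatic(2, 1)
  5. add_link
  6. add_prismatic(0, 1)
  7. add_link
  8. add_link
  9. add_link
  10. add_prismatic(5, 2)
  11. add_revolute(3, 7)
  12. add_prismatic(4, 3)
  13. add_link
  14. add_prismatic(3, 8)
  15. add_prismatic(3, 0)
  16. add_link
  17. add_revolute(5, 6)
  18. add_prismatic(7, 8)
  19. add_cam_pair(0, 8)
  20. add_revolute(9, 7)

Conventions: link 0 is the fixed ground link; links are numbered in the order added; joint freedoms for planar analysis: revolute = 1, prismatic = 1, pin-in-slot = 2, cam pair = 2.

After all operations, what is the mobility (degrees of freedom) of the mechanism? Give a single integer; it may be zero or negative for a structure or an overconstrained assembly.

link 0 = ground. State L|J1|J2 = 1|0|0
+link1  2|0|0
+link2  3|0|0
+link3  4|0|0
P(2,1) f=1→J1  4|1|0
+link4  5|1|0
P(0,1) f=1→J1  5|2|0
+link5  6|2|0
+link6  7|2|0
+link7  8|2|0
P(5,2) f=1→J1  8|3|0
R(3,7) f=1→J1  8|4|0
P(4,3) f=1→J1  8|5|0
+link8  9|5|0
P(3,8) f=1→J1  9|6|0
P(3,0) f=1→J1  9|7|0
+link9  10|7|0
R(5,6) f=1→J1  10|8|0
P(7,8) f=1→J1  10|9|0
C(0,8) f=2→J2  10|9|1
R(9,7) f=1→J1  10|10|1
M = 3(10−1)−2·10−1 = 27−20−1 = 6

M = 6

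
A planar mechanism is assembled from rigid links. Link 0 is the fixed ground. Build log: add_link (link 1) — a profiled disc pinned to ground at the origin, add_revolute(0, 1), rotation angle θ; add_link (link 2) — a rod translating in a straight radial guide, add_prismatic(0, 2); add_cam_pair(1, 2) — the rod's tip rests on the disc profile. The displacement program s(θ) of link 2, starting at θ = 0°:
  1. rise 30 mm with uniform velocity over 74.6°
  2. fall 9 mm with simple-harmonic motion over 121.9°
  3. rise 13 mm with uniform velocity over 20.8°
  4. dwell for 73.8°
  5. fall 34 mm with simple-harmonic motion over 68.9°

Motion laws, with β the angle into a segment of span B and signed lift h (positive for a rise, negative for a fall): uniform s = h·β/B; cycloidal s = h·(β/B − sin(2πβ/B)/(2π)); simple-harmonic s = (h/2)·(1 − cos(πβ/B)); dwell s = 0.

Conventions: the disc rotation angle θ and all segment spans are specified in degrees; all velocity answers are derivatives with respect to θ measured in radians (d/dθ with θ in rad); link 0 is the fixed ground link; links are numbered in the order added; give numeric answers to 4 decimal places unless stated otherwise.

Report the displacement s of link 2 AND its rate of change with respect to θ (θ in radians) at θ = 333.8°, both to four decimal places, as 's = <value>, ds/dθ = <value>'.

seg 1 [0°–74.6°] uniform, h=30: full span → s += 30 → s = 30.0000
seg 2 [74.6°–196.5°] simple-harmonic, h=-9: full span → s += -9 → s = 21.0000
seg 3 [196.5°–217.3°] uniform, h=13: full span → s += 13 → s = 34.0000
seg 4 [217.3°–291.1°] dwell: s stays 34.0000
seg 5 [291.1°–360°] simple-harmonic, h=-34: θ=333.8° here. β=42.7, B=68.9. -34/2·(1 − cos(π·0.6197)) = -23.2451 → s = 10.7549
velocity in seg [291.1°–360°] (simple-harmonic), θ in radians: β = 42.7° = 0.7453 rad, B = 68.9° = 1.2025 rad; ds/dθ = (πh/(2B)) sin(πβ/B) = (π·(-34)/(2·1.2025)) sin(π·0.6197) = -41.306816 mm/rad

s = 10.7549, ds/dθ = -41.3068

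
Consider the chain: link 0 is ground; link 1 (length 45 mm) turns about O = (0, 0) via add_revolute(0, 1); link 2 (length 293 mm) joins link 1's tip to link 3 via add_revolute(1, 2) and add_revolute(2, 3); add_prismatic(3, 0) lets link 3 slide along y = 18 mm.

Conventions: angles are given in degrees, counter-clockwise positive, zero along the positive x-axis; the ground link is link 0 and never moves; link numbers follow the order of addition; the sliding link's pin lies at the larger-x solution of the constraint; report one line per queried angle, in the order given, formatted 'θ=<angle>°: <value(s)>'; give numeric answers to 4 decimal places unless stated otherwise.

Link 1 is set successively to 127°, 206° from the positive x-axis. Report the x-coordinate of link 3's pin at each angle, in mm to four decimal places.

geometry: r = 45 mm, L = 293 mm, e = 18 mm
θ=127°: crank pin P = (r cos θ, r sin θ) = (-27.081676, 35.938598)
θ=127°: h = r sin θ − e = 35.938598 − 18 = 17.938598
θ=127°: x = r cos θ + √(L² − h²) = -27.081676 + 292.450349 = 265.368673
θ=206°: crank pin P = (r cos θ, r sin θ) = (-40.445732, -19.726702)
θ=206°: h = r sin θ − e = -19.726702 − 18 = -37.726702
θ=206°: x = r cos θ + √(L² − h²) = -40.445732 + 290.561002 = 250.115270

θ=127°: 265.3687
θ=206°: 250.1153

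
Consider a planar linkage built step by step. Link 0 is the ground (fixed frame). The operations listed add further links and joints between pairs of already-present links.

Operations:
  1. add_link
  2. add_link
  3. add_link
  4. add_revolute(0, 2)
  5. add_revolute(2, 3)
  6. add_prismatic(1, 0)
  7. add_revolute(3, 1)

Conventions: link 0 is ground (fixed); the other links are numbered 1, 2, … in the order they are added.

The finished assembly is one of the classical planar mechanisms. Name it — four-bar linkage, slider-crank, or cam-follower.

links: 4 (incl. ground); joints: 3 revolute, 1 prismatic, 0 higher (cam) pair, forming one closed loop
4 links, 3 revolutes + 1 prismatic in one loop → slider-crank

slider-crank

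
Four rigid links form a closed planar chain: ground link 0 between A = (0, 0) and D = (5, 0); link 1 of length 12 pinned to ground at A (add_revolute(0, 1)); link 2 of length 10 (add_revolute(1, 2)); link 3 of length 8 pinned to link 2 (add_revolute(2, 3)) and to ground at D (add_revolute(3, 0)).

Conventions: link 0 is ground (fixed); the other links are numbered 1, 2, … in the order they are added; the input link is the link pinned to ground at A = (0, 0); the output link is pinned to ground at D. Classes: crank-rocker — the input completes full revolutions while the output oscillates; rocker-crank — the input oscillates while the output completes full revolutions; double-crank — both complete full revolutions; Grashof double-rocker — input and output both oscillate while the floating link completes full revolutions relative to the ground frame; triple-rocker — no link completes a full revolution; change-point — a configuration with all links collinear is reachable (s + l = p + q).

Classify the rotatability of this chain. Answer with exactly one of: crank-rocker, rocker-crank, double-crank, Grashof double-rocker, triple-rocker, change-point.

lengths: ground=5, input=12, coupler=10, output=8
sorted: s=5 (shortest), l=12 (longest), p+q=18
s + l = 17 vs p + q = 18
s + l < p + q (Grashof) with shortest = ground link → double-crank

double-crank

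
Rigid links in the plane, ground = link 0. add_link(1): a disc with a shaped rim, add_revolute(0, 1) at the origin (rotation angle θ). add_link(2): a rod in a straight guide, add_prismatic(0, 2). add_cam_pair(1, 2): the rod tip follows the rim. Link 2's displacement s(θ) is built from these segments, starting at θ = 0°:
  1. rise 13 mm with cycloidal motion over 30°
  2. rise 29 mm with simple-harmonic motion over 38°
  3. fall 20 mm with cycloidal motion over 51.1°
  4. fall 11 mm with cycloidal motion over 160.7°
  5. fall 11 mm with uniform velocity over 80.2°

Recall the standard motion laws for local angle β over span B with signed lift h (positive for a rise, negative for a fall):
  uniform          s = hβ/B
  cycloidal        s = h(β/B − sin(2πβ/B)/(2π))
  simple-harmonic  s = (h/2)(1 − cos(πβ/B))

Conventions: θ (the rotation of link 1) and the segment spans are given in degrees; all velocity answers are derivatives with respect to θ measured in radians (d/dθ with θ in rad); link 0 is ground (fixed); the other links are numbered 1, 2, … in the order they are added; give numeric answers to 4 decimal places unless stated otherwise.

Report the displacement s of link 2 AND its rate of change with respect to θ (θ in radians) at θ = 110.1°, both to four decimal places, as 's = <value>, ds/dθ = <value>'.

segment 1 (0° to 30°, cycloidal, h = 13) is passed completely: s = 0.0000 + (13) = 13.0000
segment 2 (30° to 68°, simple-harmonic, h = 29) is passed completely: s = 13.0000 + (29) = 42.0000
θ = 110.1° falls in segment 3 (68° to 119.1°, cycloidal, h = -20): β = 110.1 − 68 = 42.1°, B = 51.1°; Δs = -20·(0.8239 − sin(2π·0.8239)/(2π)) = -19.3238; s = 42.0000 − 19.3238 = 22.6762
velocity in seg [68°–119.1°] (cycloidal), θ in radians: β = 42.1° = 0.7348 rad, B = 51.1° = 0.8919 rad; ds/dθ = (h/B)(1 − cos(2πβ/B)) = ((-20)/0.8919)(1 − cos(2π·0.8239)) = -12.385762 mm/rad

s = 22.6762, ds/dθ = -12.3858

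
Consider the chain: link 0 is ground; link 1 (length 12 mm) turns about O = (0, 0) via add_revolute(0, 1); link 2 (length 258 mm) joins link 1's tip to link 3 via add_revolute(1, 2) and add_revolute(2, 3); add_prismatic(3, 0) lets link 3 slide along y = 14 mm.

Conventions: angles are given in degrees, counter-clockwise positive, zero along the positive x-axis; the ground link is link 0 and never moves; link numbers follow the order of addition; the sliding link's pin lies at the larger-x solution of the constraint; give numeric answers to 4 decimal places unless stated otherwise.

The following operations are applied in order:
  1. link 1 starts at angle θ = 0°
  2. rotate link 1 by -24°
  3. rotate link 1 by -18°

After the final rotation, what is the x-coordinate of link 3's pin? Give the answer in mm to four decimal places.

geometry: r = 12 mm, L = 258 mm, e = 14 mm; θ starts at 0°
rotate link 1 by -24°: θ ← 0° -24° = -24°
rotate link 1 by -18°: θ ← -24° -18° = -42°
crank pin P = (r cos θ, r sin θ) = (8.917738, -8.029567)
h = r sin θ − e = -8.029567 − 14 = -22.029567
x = r cos θ + √(L² − h²) = 8.917738 + 257.057772 = 265.975510

265.9755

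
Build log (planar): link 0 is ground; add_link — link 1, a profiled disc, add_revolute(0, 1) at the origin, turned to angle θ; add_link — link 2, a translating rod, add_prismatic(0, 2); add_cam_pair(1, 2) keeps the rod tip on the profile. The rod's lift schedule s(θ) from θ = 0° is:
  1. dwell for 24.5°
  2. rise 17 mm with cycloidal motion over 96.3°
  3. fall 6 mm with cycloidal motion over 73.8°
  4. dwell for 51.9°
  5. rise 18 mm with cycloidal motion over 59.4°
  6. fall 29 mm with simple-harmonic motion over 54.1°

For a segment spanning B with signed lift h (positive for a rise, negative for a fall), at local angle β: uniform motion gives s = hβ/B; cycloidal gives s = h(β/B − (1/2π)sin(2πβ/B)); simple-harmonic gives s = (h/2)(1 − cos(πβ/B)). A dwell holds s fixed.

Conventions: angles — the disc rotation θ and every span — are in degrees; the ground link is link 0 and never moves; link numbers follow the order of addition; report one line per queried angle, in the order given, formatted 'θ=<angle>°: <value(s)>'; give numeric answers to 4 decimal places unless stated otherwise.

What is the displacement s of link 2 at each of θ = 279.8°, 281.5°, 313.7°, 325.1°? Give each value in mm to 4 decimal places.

seg 1 [0°–24.5°] dwell: s stays 0.0000
seg 2 [24.5°–120.8°] cycloidal, h=17: full span → s += 17 → s = 17.0000
seg 3 [120.8°–194.6°] cycloidal, h=-6: full span → s += -6 → s = 11.0000
seg 4 [194.6°–246.5°] dwell: s stays 11.0000
seg 5 [246.5°–305.9°] cycloidal, h=18: θ=279.8° here. β=33.3, B=59.4. 18·(0.5606 − sin(2π·0.5606)/(2π)) = 11.1556 → s = 22.1556
seg 5 [246.5°–305.9°] cycloidal, h=18: θ=281.5° here. β=35, B=59.4. 18·(0.5892 − sin(2π·0.5892)/(2π)) = 12.1293 → s = 23.1293
seg 5 [246.5°–305.9°] cycloidal, h=18: full span → s += 18 → s = 29.0000
seg 6 [305.9°–360°] simple-harmonic, h=-29: θ=313.7° here. β=7.8, B=54.1. -29/2·(1 − cos(π·0.1442)) = -1.4622 → s = 27.5378
seg 6 [305.9°–360°] simple-harmonic, h=-29: θ=325.1° here. β=19.2, B=54.1. -29/2·(1 − cos(π·0.3549)) = -8.1167 → s = 20.8833

θ=279.8°: 22.1556
θ=281.5°: 23.1293
θ=313.7°: 27.5378
θ=325.1°: 20.8833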